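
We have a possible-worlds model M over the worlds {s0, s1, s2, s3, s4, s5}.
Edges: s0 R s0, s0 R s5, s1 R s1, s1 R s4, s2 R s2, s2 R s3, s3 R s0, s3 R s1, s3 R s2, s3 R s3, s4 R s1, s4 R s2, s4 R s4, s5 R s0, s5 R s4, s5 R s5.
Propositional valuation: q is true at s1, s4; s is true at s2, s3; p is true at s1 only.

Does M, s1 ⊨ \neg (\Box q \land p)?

At s1: \Box q \land p is true, so \neg (\Box q \land p) is false.
  At s1: \Box q is true, p is true, so \Box q \land p is true.
    At s1: \Box q requires q at every successor {s1, s4}.
      At s1: q is true.
      At s4: q is true.
    So \Box q is true at s1.

No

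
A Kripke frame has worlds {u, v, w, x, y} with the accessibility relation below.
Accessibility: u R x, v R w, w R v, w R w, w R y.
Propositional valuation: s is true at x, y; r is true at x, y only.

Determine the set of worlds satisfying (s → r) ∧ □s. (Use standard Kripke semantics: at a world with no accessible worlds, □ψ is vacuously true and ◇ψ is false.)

Let φ = (s → r) ∧ □s. Evaluate φ at each world:
  u (successors {x}): φ is true.
  v (successors {w}): φ is false.
  w (successors {v, w, y}): φ is false.
  x (successors ∅): φ is true.
  y (successors ∅): φ is true.
For instance, at w:
  At w: s → r is true, □s is false, so (s → r) ∧ □s is false.
    At w: □s requires s at every successor {v, w, y}.
      s fails at v, so □s is false at w.
Satisfying worlds: {u, x, y}

u, x, y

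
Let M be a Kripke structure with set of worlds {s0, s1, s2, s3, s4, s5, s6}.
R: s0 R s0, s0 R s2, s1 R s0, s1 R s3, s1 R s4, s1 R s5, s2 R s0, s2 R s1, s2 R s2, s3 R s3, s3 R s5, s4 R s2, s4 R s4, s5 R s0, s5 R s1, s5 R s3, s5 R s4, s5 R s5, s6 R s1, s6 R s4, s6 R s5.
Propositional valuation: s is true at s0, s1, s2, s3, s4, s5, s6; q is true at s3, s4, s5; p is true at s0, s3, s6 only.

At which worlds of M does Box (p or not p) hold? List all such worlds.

s0, s1, s2, s3, s4, s5, s6

Let φ = Box (p or not p). Evaluate φ at each world:
  s0 (successors {s0, s2}): φ is true.
  s1 (successors {s0, s3, s4, s5}): φ is true.
  s2 (successors {s0, s1, s2}): φ is true.
  s3 (successors {s3, s5}): φ is true.
  s4 (successors {s2, s4}): φ is true.
  s5 (successors {s0, s1, s3, s4, s5}): φ is true.
  s6 (successors {s1, s4, s5}): φ is true.
For instance, at s1:
  At s1: Box (p or not p) requires p or not p at every successor {s0, s3, s4, s5}.
    At s0: p or not p is true.
    At s3: p or not p is true.
    At s4: p or not p is true.
    At s5: p or not p is true.
  So Box (p or not p) is true at s1.
Satisfying worlds: {s0, s1, s2, s3, s4, s5, s6}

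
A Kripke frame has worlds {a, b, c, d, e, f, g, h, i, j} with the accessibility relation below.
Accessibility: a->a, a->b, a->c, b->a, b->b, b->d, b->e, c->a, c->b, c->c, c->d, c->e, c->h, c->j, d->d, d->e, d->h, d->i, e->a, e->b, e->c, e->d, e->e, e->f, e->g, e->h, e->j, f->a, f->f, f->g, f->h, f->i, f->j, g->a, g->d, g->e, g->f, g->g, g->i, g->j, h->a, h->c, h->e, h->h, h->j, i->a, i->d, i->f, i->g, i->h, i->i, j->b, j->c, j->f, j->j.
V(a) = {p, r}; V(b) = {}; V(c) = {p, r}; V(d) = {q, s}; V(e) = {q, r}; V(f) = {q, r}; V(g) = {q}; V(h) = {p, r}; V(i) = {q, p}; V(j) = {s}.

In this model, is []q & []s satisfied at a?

Recall that []ψ holds at a world iff ψ holds at every accessible world, and <>ψ holds iff ψ holds at some accessible world.
At a: []q is false, []s is false, so []q & []s is false.
  At a: []q requires q at every successor {a, b, c}.
    q fails at a, so []q is false at a.
  At a: []s requires s at every successor {a, b, c}.
    s fails at a, so []s is false at a.

No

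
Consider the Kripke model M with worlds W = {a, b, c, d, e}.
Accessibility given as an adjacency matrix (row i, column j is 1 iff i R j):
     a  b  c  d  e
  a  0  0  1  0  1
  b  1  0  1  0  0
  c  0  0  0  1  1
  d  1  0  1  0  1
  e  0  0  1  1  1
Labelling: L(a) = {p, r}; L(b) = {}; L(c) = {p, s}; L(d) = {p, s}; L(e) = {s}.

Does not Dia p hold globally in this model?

No

Let φ = not Dia p. Evaluate φ at each world:
  a (successors {c, e}): φ is false.
  b (successors {a, c}): φ is false.
  c (successors {d, e}): φ is false.
  d (successors {a, c, e}): φ is false.
  e (successors {c, d, e}): φ is false.
Detail at a (counterexample):
  At a: Dia p is true, so not Dia p is false.
    At a: Dia p requires p at some successor in {c, e}.
      p holds at c, so Dia p is true at a.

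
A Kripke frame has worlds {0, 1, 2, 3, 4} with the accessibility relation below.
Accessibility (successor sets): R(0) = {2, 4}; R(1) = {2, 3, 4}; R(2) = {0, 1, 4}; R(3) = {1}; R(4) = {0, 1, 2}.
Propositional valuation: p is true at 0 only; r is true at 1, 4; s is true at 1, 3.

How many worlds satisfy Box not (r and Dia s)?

0

Recall that Box ψ holds at a world iff ψ holds at every accessible world, and Dia ψ holds iff ψ holds at some accessible world.
Let φ = Box not (r and Dia s). Evaluate φ at each world:
  0 (successors {2, 4}): φ is false.
  1 (successors {2, 3, 4}): φ is false.
  2 (successors {0, 1, 4}): φ is false.
  3 (successors {1}): φ is false.
  4 (successors {0, 1, 2}): φ is false.
For instance, at 2:
  At 2: Box not (r and Dia s) requires not (r and Dia s) at every successor {0, 1, 4}.
    not (r and Dia s) fails at 1, so Box not (r and Dia s) is false at 2.
      At 1: r and Dia s is true, so not (r and Dia s) is false.
Satisfying worlds: none.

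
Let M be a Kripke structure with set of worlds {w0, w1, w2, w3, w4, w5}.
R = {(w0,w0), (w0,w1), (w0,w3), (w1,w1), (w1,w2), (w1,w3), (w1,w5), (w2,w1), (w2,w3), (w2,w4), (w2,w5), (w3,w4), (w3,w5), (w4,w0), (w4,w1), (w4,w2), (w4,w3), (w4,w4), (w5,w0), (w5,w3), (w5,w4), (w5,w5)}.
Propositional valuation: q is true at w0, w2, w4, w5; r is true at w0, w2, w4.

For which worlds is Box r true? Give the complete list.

none

Let φ = Box r. Evaluate φ at each world:
  w0 (successors {w0, w1, w3}): φ is false.
  w1 (successors {w1, w2, w3, w5}): φ is false.
  w2 (successors {w1, w3, w4, w5}): φ is false.
  w3 (successors {w4, w5}): φ is false.
  w4 (successors {w0, w1, w2, w3, w4}): φ is false.
  w5 (successors {w0, w3, w4, w5}): φ is false.
For instance, at w2:
  At w2: Box r requires r at every successor {w1, w3, w4, w5}.
    r fails at w1, so Box r is false at w2.
Satisfying worlds: none.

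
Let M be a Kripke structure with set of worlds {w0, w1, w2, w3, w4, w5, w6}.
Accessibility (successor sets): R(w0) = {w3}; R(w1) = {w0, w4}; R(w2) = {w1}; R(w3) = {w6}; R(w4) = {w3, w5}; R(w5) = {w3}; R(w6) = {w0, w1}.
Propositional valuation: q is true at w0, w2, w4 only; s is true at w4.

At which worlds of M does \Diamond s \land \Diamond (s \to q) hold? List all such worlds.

Let φ = \Diamond s \land \Diamond (s \to q). Evaluate φ at each world:
  w0 (successors {w3}): φ is false.
  w1 (successors {w0, w4}): φ is true.
  w2 (successors {w1}): φ is false.
  w3 (successors {w6}): φ is false.
  w4 (successors {w3, w5}): φ is false.
  w5 (successors {w3}): φ is false.
  w6 (successors {w0, w1}): φ is false.
For instance, at w6:
  At w6: \Diamond s is false, \Diamond (s \to q) is true, so \Diamond s \land \Diamond (s \to q) is false.
    At w6: \Diamond s requires s at some successor in {w0, w1}.
      At w0: s is false.
      At w1: s is false.
    So \Diamond s is false at w6.
    At w6: \Diamond (s \to q) requires s \to q at some successor in {w0, w1}.
      s \to q holds at w0, so \Diamond (s \to q) is true at w6.
Satisfying worlds: {w1}

w1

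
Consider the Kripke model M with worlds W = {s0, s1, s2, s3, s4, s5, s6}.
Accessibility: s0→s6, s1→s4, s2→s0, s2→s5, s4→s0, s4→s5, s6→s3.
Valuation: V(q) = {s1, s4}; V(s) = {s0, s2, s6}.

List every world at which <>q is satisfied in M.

s1

Recall that <>ψ holds at a world iff ψ holds at some accessible world.
Let φ = <>q. Evaluate φ at each world:
  s0 (successors {s6}): φ is false.
  s1 (successors {s4}): φ is true.
  s2 (successors {s0, s5}): φ is false.
  s3 (successors ∅): φ is false.
  s4 (successors {s0, s5}): φ is false.
  s5 (successors ∅): φ is false.
  s6 (successors {s3}): φ is false.
For instance, at s1:
  At s1: <>q requires q at some successor in {s4}.
    q holds at s4, so <>q is true at s1.
Satisfying worlds: {s1}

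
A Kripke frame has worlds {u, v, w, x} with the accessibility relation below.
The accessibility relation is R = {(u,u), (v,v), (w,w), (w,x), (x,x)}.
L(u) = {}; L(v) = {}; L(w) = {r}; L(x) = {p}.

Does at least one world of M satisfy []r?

Recall that []ψ holds at a world iff ψ holds at every accessible world, and <>ψ holds iff ψ holds at some accessible world.
Let φ = []r. Evaluate φ at each world:
  u (successors {u}): φ is false.
  v (successors {v}): φ is false.
  w (successors {w, x}): φ is false.
  x (successors {x}): φ is false.
For instance, at x:
  At x: []r requires r at every successor {x}.
    r fails at x, so []r is false at x.

No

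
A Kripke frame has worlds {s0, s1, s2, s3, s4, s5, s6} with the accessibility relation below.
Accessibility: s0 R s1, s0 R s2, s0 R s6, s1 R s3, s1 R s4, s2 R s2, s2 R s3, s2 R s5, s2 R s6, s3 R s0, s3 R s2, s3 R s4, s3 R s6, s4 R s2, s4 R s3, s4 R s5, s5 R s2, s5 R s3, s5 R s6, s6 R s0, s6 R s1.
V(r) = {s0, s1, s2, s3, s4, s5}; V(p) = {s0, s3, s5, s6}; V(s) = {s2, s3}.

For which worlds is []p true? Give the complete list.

none

Let φ = []p. Evaluate φ at each world:
  s0 (successors {s1, s2, s6}): φ is false.
  s1 (successors {s3, s4}): φ is false.
  s2 (successors {s2, s3, s5, s6}): φ is false.
  s3 (successors {s0, s2, s4, s6}): φ is false.
  s4 (successors {s2, s3, s5}): φ is false.
  s5 (successors {s2, s3, s6}): φ is false.
  s6 (successors {s0, s1}): φ is false.
For instance, at s3:
  At s3: []p requires p at every successor {s0, s2, s4, s6}.
    p fails at s2, so []p is false at s3.
Satisfying worlds: none.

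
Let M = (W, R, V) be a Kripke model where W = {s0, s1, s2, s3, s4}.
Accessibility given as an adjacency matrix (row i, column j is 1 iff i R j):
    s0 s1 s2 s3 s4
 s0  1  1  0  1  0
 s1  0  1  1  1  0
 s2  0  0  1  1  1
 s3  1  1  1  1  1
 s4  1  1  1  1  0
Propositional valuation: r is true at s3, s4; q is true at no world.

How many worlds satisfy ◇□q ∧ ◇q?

0

Let φ = ◇□q ∧ ◇q. Evaluate φ at each world:
  s0 (successors {s0, s1, s3}): φ is false.
  s1 (successors {s1, s2, s3}): φ is false.
  s2 (successors {s2, s3, s4}): φ is false.
  s3 (successors {s0, s1, s2, s3, s4}): φ is false.
  s4 (successors {s0, s1, s2, s3}): φ is false.
For instance, at s3:
  At s3: ◇□q is false, ◇q is false, so ◇□q ∧ ◇q is false.
    At s3: ◇□q requires □q at some successor in {s0, s1, s2, s3, s4}.
      At s0: □q is false.
      At s1: □q is false.
      At s2: □q is false.
      At s3: □q is false.
      At s4: □q is false.
    So ◇□q is false at s3.
    At s3: ◇q requires q at some successor in {s0, s1, s2, s3, s4}.
      At s0: q is false.
      At s1: q is false.
      At s2: q is false.
      At s3: q is false.
      At s4: q is false.
    So ◇q is false at s3.
Satisfying worlds: none.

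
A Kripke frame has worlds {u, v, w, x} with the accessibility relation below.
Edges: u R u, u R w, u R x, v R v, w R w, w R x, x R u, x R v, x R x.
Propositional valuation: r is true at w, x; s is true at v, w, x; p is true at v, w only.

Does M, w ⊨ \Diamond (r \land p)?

At w: \Diamond (r \land p) requires r \land p at some successor in {w, x}.
  r \land p holds at w, so \Diamond (r \land p) is true at w.

Yes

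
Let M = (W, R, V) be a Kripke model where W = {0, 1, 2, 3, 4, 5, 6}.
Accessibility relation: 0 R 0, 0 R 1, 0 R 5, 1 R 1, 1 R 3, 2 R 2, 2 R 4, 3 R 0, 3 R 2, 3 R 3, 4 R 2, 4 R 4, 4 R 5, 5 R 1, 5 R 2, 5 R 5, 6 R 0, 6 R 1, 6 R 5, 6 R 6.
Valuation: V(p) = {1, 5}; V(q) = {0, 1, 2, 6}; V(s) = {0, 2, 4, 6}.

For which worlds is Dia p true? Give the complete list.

0, 1, 4, 5, 6

Let φ = Dia p. Evaluate φ at each world:
  0 (successors {0, 1, 5}): φ is true.
  1 (successors {1, 3}): φ is true.
  2 (successors {2, 4}): φ is false.
  3 (successors {0, 2, 3}): φ is false.
  4 (successors {2, 4, 5}): φ is true.
  5 (successors {1, 2, 5}): φ is true.
  6 (successors {0, 1, 5, 6}): φ is true.
For instance, at 2:
  At 2: Dia p requires p at some successor in {2, 4}.
    At 2: p is false.
    At 4: p is false.
  So Dia p is false at 2.
Satisfying worlds: {0, 1, 4, 5, 6}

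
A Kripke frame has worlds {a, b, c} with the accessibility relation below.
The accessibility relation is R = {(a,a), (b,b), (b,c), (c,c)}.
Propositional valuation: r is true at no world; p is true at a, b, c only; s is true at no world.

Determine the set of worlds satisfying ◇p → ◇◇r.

none

Recall that ◇ψ holds at a world iff ψ holds at some accessible world.
Let φ = ◇p → ◇◇r. Evaluate φ at each world:
  a (successors {a}): φ is false.
  b (successors {b, c}): φ is false.
  c (successors {c}): φ is false.
For instance, at c:
  At c: ◇p is true, ◇◇r is false, so ◇p → ◇◇r is false.
    At c: ◇p requires p at some successor in {c}.
      p holds at c, so ◇p is true at c.
    At c: ◇◇r requires ◇r at some successor in {c}.
      At c: ◇r is false.
    So ◇◇r is false at c.
Satisfying worlds: none.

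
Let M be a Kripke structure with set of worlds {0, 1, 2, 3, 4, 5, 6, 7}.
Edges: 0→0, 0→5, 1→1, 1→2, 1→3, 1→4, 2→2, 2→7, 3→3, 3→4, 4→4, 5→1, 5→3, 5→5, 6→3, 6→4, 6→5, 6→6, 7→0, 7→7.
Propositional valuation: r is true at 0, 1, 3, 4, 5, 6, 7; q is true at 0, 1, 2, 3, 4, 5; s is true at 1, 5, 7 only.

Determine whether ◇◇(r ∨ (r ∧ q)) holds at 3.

Yes

At 3: ◇◇(r ∨ (r ∧ q)) requires ◇(r ∨ (r ∧ q)) at some successor in {3, 4}.
  ◇(r ∨ (r ∧ q)) holds at 3, so ◇◇(r ∨ (r ∧ q)) is true at 3.
    At 3: ◇(r ∨ (r ∧ q)) requires r ∨ (r ∧ q) at some successor in {3, 4}.
      r ∨ (r ∧ q) holds at 3, so ◇(r ∨ (r ∧ q)) is true at 3.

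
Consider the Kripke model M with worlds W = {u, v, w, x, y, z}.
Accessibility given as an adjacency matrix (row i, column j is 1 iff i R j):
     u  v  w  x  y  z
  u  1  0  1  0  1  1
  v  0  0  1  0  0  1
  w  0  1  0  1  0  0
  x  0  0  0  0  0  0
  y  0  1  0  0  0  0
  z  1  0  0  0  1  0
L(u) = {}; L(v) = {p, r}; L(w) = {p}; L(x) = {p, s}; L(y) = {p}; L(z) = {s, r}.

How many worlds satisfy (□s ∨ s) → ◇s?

4

Let φ = (□s ∨ s) → ◇s. Evaluate φ at each world:
  u (successors {u, w, y, z}): φ is true.
  v (successors {w, z}): φ is true.
  w (successors {v, x}): φ is true.
  x (successors ∅): φ is false.
  y (successors {v}): φ is true.
  z (successors {u, y}): φ is false.
For instance, at z:
  At z: □s ∨ s is true, ◇s is false, so (□s ∨ s) → ◇s is false.
    At z: □s is false, s is true, so □s ∨ s is true.
      At z: □s requires s at every successor {u, y}.
        s fails at u, so □s is false at z.
    At z: ◇s requires s at some successor in {u, y}.
      At u: s is false.
      At y: s is false.
    So ◇s is false at z.
Satisfying worlds: {u, v, w, y}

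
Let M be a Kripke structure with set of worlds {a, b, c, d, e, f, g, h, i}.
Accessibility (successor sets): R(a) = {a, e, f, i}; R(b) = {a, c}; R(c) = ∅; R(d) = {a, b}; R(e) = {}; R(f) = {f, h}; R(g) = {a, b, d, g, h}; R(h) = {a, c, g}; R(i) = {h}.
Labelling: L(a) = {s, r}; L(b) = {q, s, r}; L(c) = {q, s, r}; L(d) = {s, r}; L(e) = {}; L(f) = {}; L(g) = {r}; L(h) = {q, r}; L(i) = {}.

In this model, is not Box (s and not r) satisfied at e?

At e: Box (s and not r) is true, so not Box (s and not r) is false.
  At e: no accessible worlds, so Box (s and not r) holds vacuously.

No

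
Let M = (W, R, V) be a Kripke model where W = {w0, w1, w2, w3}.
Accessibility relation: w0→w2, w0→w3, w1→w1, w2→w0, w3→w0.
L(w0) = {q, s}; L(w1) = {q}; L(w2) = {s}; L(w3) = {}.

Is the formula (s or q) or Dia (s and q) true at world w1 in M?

Yes

At w1: s or q is true, Dia (s and q) is false, so (s or q) or Dia (s and q) is true.
  At w1: Dia (s and q) requires s and q at some successor in {w1}.
    At w1: s and q is false.
  So Dia (s and q) is false at w1.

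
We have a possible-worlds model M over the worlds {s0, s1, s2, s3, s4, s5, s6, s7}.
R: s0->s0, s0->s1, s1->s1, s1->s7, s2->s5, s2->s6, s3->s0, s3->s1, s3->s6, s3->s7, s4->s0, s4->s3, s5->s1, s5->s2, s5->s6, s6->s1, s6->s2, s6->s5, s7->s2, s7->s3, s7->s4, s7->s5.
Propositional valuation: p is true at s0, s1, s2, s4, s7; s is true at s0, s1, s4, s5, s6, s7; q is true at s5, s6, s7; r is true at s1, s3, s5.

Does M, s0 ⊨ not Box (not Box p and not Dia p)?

At s0: Box (not Box p and not Dia p) is false, so not Box (not Box p and not Dia p) is true.
  At s0: Box (not Box p and not Dia p) requires not Box p and not Dia p at every successor {s0, s1}.
    not Box p and not Dia p fails at s0, so Box (not Box p and not Dia p) is false at s0.
      At s0: not Box p is false, not Dia p is false, so not Box p and not Dia p is false.

Yes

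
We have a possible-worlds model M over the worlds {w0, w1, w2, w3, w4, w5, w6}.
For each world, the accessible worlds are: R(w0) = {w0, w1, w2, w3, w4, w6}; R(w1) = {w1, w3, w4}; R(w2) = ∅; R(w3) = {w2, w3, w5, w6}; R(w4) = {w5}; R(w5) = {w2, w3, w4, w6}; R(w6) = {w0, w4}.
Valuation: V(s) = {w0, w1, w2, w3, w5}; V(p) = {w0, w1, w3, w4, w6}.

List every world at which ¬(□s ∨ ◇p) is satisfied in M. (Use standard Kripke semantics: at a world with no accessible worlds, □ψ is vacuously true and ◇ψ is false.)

Let φ = ¬(□s ∨ ◇p). Evaluate φ at each world:
  w0 (successors {w0, w1, w2, w3, w4, w6}): φ is false.
  w1 (successors {w1, w3, w4}): φ is false.
  w2 (successors ∅): φ is false.
  w3 (successors {w2, w3, w5, w6}): φ is false.
  w4 (successors {w5}): φ is false.
  w5 (successors {w2, w3, w4, w6}): φ is false.
  w6 (successors {w0, w4}): φ is false.
For instance, at w3:
  At w3: □s ∨ ◇p is true, so ¬(□s ∨ ◇p) is false.
    At w3: □s is false, ◇p is true, so □s ∨ ◇p is true.
      At w3: □s requires s at every successor {w2, w3, w5, w6}.
        s fails at w6, so □s is false at w3.
      At w3: ◇p requires p at some successor in {w2, w3, w5, w6}.
        p holds at w3, so ◇p is true at w3.
Satisfying worlds: none.

none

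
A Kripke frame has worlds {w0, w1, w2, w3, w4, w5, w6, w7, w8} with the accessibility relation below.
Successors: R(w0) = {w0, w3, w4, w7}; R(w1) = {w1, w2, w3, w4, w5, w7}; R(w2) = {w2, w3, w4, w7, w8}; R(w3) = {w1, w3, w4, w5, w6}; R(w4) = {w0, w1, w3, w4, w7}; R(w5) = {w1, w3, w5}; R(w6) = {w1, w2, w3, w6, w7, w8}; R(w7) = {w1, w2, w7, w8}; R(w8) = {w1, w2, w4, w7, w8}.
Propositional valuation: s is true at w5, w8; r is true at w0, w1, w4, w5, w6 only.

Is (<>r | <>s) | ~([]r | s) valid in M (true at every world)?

Let φ = (<>r | <>s) | ~([]r | s). Evaluate φ at each world:
  w0 (successors {w0, w3, w4, w7}): φ is true.
  w1 (successors {w1, w2, w3, w4, w5, w7}): φ is true.
  w2 (successors {w2, w3, w4, w7, w8}): φ is true.
  w3 (successors {w1, w3, w4, w5, w6}): φ is true.
  w4 (successors {w0, w1, w3, w4, w7}): φ is true.
  w5 (successors {w1, w3, w5}): φ is true.
  w6 (successors {w1, w2, w3, w6, w7, w8}): φ is true.
  w7 (successors {w1, w2, w7, w8}): φ is true.
  w8 (successors {w1, w2, w4, w7, w8}): φ is true.
For instance, at w2:
  At w2: <>r | <>s is true, ~([]r | s) is true, so (<>r | <>s) | ~([]r | s) is true.
    At w2: <>r is true, <>s is true, so <>r | <>s is true.
      At w2: <>r requires r at some successor in {w2, w3, w4, w7, w8}.
        r holds at w4, so <>r is true at w2.
      At w2: <>s requires s at some successor in {w2, w3, w4, w7, w8}.
        s holds at w8, so <>s is true at w2.
    At w2: []r | s is false, so ~([]r | s) is true.
      At w2: []r is false, s is false, so []r | s is false.

Yes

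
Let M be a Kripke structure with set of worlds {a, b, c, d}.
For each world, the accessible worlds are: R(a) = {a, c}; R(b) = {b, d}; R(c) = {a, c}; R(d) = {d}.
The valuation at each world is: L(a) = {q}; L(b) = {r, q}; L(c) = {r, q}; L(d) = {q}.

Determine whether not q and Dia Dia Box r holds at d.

At d: not q is false, Dia Dia Box r is false, so not q and Dia Dia Box r is false.
  At d: Dia Dia Box r requires Dia Box r at some successor in {d}.
    At d: Dia Box r is false.
  So Dia Dia Box r is false at d.

No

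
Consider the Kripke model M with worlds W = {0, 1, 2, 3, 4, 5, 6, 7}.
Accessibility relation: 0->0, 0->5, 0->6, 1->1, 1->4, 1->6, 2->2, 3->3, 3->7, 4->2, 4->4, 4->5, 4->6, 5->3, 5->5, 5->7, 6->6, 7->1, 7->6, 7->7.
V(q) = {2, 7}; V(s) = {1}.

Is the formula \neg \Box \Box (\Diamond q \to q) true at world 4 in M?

Recall that \Box ψ holds at a world iff ψ holds at every accessible world, and \Diamond ψ holds iff ψ holds at some accessible world.
At 4: \Box \Box (\Diamond q \to q) is false, so \neg \Box \Box (\Diamond q \to q) is true.
  At 4: \Box \Box (\Diamond q \to q) requires \Box (\Diamond q \to q) at every successor {2, 4, 5, 6}.
    \Box (\Diamond q \to q) fails at 4, so \Box \Box (\Diamond q \to q) is false at 4.
      At 4: \Box (\Diamond q \to q) requires \Diamond q \to q at every successor {2, 4, 5, 6}.
        \Diamond q \to q fails at 4, so \Box (\Diamond q \to q) is false at 4.

Yes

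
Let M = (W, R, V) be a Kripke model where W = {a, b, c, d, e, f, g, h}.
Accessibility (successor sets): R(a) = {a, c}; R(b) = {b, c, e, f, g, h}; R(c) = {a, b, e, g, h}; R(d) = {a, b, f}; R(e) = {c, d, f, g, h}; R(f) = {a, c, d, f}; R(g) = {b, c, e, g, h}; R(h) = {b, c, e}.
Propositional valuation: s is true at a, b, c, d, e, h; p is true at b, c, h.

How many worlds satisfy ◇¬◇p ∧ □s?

0

Let φ = ◇¬◇p ∧ □s. Evaluate φ at each world:
  a (successors {a, c}): φ is false.
  b (successors {b, c, e, f, g, h}): φ is false.
  c (successors {a, b, e, g, h}): φ is false.
  d (successors {a, b, f}): φ is false.
  e (successors {c, d, f, g, h}): φ is false.
  f (successors {a, c, d, f}): φ is false.
  g (successors {b, c, e, g, h}): φ is false.
  h (successors {b, c, e}): φ is false.
For instance, at a:
  At a: ◇¬◇p is false, □s is true, so ◇¬◇p ∧ □s is false.
    At a: ◇¬◇p requires ¬◇p at some successor in {a, c}.
      At a: ¬◇p is false.
      At c: ¬◇p is false.
    So ◇¬◇p is false at a.
    At a: □s requires s at every successor {a, c}.
      At a: s is true.
      At c: s is true.
    So □s is true at a.
Satisfying worlds: none.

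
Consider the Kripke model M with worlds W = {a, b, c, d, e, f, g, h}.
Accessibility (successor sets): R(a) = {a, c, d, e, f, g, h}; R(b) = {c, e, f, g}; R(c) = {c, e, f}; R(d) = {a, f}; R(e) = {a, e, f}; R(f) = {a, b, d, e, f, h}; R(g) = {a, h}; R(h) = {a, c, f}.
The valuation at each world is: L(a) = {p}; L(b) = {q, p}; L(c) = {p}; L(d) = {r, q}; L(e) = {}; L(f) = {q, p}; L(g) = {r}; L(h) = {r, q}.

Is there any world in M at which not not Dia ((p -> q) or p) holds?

Let φ = not not Dia ((p -> q) or p). Evaluate φ at each world:
  a (successors {a, c, d, e, f, g, h}): φ is true.
  b (successors {c, e, f, g}): φ is true.
  c (successors {c, e, f}): φ is true.
  d (successors {a, f}): φ is true.
  e (successors {a, e, f}): φ is true.
  f (successors {a, b, d, e, f, h}): φ is true.
  g (successors {a, h}): φ is true.
  h (successors {a, c, f}): φ is true.
Detail at a (witness):
  At a: not Dia ((p -> q) or p) is false, so not not Dia ((p -> q) or p) is true.
    At a: Dia ((p -> q) or p) is true, so not Dia ((p -> q) or p) is false.
      At a: Dia ((p -> q) or p) requires (p -> q) or p at some successor in {a, c, d, e, f, g, h}.
        (p -> q) or p holds at a, so Dia ((p -> q) or p) is true at a.

Yes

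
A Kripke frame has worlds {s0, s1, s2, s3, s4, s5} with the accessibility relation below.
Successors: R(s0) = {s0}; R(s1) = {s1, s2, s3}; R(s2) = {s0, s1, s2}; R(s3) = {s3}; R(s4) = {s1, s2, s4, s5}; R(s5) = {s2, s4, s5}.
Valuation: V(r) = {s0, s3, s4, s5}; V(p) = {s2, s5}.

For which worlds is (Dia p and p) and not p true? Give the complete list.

Recall that Dia ψ holds at a world iff ψ holds at some accessible world.
Let φ = (Dia p and p) and not p. Evaluate φ at each world:
  s0 (successors {s0}): φ is false.
  s1 (successors {s1, s2, s3}): φ is false.
  s2 (successors {s0, s1, s2}): φ is false.
  s3 (successors {s3}): φ is false.
  s4 (successors {s1, s2, s4, s5}): φ is false.
  s5 (successors {s2, s4, s5}): φ is false.
For instance, at s3:
  At s3: Dia p and p is false, not p is true, so (Dia p and p) and not p is false.
    At s3: Dia p is false, p is false, so Dia p and p is false.
      At s3: Dia p requires p at some successor in {s3}.
        At s3: p is false.
      So Dia p is false at s3.
Satisfying worlds: none.

none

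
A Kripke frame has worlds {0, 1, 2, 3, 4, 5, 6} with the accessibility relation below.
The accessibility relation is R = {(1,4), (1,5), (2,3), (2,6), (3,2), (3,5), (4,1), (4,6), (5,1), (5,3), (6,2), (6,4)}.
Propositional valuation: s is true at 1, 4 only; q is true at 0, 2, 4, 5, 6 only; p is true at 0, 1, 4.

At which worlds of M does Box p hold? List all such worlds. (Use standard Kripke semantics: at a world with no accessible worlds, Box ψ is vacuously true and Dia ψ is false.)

Let φ = Box p. Evaluate φ at each world:
  0 (successors ∅): φ is true.
  1 (successors {4, 5}): φ is false.
  2 (successors {3, 6}): φ is false.
  3 (successors {2, 5}): φ is false.
  4 (successors {1, 6}): φ is false.
  5 (successors {1, 3}): φ is false.
  6 (successors {2, 4}): φ is false.
For instance, at 2:
  At 2: Box p requires p at every successor {3, 6}.
    p fails at 3, so Box p is false at 2.
Satisfying worlds: {0}

0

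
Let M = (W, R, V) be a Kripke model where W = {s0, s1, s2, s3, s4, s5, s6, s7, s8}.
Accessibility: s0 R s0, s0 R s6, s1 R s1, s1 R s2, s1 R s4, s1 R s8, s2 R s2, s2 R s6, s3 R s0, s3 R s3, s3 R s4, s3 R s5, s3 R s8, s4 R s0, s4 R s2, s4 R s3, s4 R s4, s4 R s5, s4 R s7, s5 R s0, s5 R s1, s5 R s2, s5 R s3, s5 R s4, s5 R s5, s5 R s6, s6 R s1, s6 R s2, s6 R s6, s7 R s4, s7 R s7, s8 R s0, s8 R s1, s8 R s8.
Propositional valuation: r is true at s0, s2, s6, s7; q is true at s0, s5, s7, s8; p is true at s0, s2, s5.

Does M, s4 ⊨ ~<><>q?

No

At s4: <><>q is true, so ~<><>q is false.
  At s4: <><>q requires <>q at some successor in {s0, s2, s3, s4, s5, s7}.
    <>q holds at s0, so <><>q is true at s4.
      At s0: <>q requires q at some successor in {s0, s6}.
        q holds at s0, so <>q is true at s0.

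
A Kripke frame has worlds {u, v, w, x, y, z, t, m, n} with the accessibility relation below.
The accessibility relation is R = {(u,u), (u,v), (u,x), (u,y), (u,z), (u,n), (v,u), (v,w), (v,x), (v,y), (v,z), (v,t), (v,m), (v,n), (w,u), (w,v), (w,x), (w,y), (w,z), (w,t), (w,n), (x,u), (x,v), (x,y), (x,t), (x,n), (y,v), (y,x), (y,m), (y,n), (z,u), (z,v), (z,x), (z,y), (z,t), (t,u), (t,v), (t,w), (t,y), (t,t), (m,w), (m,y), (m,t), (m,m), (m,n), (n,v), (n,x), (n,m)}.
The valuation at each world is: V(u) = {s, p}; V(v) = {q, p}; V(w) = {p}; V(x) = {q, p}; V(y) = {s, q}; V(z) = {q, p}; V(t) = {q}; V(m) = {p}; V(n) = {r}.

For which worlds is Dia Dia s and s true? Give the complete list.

Recall that Dia ψ holds at a world iff ψ holds at some accessible world.
Let φ = Dia Dia s and s. Evaluate φ at each world:
  u (successors {u, v, x, y, z, n}): φ is true.
  v (successors {u, w, x, y, z, t, m, n}): φ is false.
  w (successors {u, v, x, y, z, t, n}): φ is false.
  x (successors {u, v, y, t, n}): φ is false.
  y (successors {v, x, m, n}): φ is true.
  z (successors {u, v, x, y, t}): φ is false.
  t (successors {u, v, w, y, t}): φ is false.
  m (successors {w, y, t, m, n}): φ is false.
  n (successors {v, x, m}): φ is false.
For instance, at w:
  At w: Dia Dia s is true, s is false, so Dia Dia s and s is false.
    At w: Dia Dia s requires Dia s at some successor in {u, v, x, y, z, t, n}.
      Dia s holds at u, so Dia Dia s is true at w.
Satisfying worlds: {u, y}

u, y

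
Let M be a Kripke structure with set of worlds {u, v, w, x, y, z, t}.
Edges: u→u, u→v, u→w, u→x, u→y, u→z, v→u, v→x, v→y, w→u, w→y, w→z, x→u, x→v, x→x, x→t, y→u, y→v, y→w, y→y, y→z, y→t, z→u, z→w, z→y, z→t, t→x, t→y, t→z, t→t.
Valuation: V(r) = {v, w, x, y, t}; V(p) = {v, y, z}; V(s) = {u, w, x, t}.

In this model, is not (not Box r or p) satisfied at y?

No

At y: not Box r or p is true, so not (not Box r or p) is false.
  At y: not Box r is true, p is true, so not Box r or p is true.
    At y: Box r is false, so not Box r is true.
      At y: Box r requires r at every successor {u, v, w, y, z, t}.
        r fails at u, so Box r is false at y.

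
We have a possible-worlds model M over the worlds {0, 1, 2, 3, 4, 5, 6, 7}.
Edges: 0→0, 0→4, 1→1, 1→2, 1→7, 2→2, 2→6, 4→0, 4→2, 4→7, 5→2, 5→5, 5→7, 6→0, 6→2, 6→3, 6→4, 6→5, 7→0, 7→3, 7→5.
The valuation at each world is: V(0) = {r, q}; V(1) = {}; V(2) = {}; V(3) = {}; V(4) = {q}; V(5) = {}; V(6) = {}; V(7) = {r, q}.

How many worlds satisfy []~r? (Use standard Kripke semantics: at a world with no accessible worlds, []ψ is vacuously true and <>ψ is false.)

Let φ = []~r. Evaluate φ at each world:
  0 (successors {0, 4}): φ is false.
  1 (successors {1, 2, 7}): φ is false.
  2 (successors {2, 6}): φ is true.
  3 (successors ∅): φ is true.
  4 (successors {0, 2, 7}): φ is false.
  5 (successors {2, 5, 7}): φ is false.
  6 (successors {0, 2, 3, 4, 5}): φ is false.
  7 (successors {0, 3, 5}): φ is false.
For instance, at 7:
  At 7: []~r requires ~r at every successor {0, 3, 5}.
    ~r fails at 0, so []~r is false at 7.
Satisfying worlds: {2, 3}

2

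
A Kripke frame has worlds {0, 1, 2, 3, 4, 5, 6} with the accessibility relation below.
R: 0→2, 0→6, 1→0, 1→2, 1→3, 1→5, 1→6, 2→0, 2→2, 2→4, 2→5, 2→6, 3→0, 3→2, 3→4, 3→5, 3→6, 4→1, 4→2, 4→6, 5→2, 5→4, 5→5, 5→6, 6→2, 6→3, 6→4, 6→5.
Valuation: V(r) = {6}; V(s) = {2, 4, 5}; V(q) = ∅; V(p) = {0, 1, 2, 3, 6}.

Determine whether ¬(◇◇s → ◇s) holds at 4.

No

Recall that ◇ψ holds at a world iff ψ holds at some accessible world.
At 4: ◇◇s → ◇s is true, so ¬(◇◇s → ◇s) is false.
  At 4: ◇◇s is true, ◇s is true, so ◇◇s → ◇s is true.
    At 4: ◇◇s requires ◇s at some successor in {1, 2, 6}.
      ◇s holds at 1, so ◇◇s is true at 4.
    At 4: ◇s requires s at some successor in {1, 2, 6}.
      s holds at 2, so ◇s is true at 4.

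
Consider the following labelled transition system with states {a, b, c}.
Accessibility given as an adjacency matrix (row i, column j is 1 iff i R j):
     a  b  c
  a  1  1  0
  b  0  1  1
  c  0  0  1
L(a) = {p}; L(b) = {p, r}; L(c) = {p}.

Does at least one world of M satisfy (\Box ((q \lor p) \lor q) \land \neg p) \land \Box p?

Let φ = (\Box ((q \lor p) \lor q) \land \neg p) \land \Box p. Evaluate φ at each world:
  a (successors {a, b}): φ is false.
  b (successors {b, c}): φ is false.
  c (successors {c}): φ is false.
For instance, at c:
  At c: \Box ((q \lor p) \lor q) \land \neg p is false, \Box p is true, so (\Box ((q \lor p) \lor q) \land \neg p) \land \Box p is false.
    At c: \Box ((q \lor p) \lor q) is true, \neg p is false, so \Box ((q \lor p) \lor q) \land \neg p is false.
      At c: \Box ((q \lor p) \lor q) requires (q \lor p) \lor q at every successor {c}.
        At c: (q \lor p) \lor q is true.
      So \Box ((q \lor p) \lor q) is true at c.
    At c: \Box p requires p at every successor {c}.
      At c: p is true.
    So \Box p is true at c.

No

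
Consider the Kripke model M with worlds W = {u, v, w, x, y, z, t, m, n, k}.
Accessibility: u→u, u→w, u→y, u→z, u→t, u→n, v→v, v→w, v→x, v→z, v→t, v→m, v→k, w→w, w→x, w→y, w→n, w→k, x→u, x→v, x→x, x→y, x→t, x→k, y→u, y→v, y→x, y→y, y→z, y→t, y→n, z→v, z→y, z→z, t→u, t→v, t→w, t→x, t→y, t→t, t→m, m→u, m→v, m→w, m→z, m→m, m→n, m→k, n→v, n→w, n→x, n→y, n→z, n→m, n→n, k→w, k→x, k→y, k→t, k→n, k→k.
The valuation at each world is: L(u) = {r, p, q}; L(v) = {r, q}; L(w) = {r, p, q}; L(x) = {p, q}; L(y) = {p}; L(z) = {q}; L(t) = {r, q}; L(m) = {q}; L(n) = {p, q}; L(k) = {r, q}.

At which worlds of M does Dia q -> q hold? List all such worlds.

Let φ = Dia q -> q. Evaluate φ at each world:
  u (successors {u, w, y, z, t, n}): φ is true.
  v (successors {v, w, x, z, t, m, k}): φ is true.
  w (successors {w, x, y, n, k}): φ is true.
  x (successors {u, v, x, y, t, k}): φ is true.
  y (successors {u, v, x, y, z, t, n}): φ is false.
  z (successors {v, y, z}): φ is true.
  t (successors {u, v, w, x, y, t, m}): φ is true.
  m (successors {u, v, w, z, m, n, k}): φ is true.
  n (successors {v, w, x, y, z, m, n}): φ is true.
  k (successors {w, x, y, t, n, k}): φ is true.
For instance, at t:
  At t: Dia q is true, q is true, so Dia q -> q is true.
    At t: Dia q requires q at some successor in {u, v, w, x, y, t, m}.
      q holds at u, so Dia q is true at t.
Satisfying worlds: {u, v, w, x, z, t, m, n, k}

u, v, w, x, z, t, m, n, k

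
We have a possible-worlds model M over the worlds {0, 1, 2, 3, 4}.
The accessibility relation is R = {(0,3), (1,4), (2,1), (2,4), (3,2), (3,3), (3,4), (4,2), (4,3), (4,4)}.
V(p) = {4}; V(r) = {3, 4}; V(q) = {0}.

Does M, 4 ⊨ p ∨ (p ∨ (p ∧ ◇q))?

At 4: p is true, p ∨ (p ∧ ◇q) is true, so p ∨ (p ∨ (p ∧ ◇q)) is true.
  At 4: p is true, p ∧ ◇q is false, so p ∨ (p ∧ ◇q) is true.
    At 4: p is true, ◇q is false, so p ∧ ◇q is false.
      At 4: ◇q requires q at some successor in {2, 3, 4}.
        At 2: q is false.
        At 3: q is false.
        At 4: q is false.
      So ◇q is false at 4.

Yes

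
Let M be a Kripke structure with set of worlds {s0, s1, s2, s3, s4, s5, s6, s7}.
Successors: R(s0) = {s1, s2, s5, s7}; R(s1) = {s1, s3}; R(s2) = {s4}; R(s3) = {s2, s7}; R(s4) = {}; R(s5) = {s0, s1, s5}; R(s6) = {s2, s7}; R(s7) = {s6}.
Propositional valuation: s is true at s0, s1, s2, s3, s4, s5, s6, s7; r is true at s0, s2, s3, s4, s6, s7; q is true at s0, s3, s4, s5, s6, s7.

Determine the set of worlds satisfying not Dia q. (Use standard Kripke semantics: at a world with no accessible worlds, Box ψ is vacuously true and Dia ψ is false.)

Let φ = not Dia q. Evaluate φ at each world:
  s0 (successors {s1, s2, s5, s7}): φ is false.
  s1 (successors {s1, s3}): φ is false.
  s2 (successors {s4}): φ is false.
  s3 (successors {s2, s7}): φ is false.
  s4 (successors ∅): φ is true.
  s5 (successors {s0, s1, s5}): φ is false.
  s6 (successors {s2, s7}): φ is false.
  s7 (successors {s6}): φ is false.
For instance, at s3:
  At s3: Dia q is true, so not Dia q is false.
    At s3: Dia q requires q at some successor in {s2, s7}.
      q holds at s7, so Dia q is true at s3.
Satisfying worlds: {s4}

s4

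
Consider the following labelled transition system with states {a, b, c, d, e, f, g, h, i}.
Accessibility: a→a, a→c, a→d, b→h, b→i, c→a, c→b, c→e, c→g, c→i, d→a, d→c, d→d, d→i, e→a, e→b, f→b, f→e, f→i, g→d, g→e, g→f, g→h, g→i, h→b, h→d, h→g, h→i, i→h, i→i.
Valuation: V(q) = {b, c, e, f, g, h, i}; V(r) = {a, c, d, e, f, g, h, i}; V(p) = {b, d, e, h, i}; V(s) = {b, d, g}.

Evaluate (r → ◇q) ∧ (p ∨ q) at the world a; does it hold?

No

At a: r → ◇q is true, p ∨ q is false, so (r → ◇q) ∧ (p ∨ q) is false.
  At a: r is true, ◇q is true, so r → ◇q is true.
    At a: ◇q requires q at some successor in {a, c, d}.
      q holds at c, so ◇q is true at a.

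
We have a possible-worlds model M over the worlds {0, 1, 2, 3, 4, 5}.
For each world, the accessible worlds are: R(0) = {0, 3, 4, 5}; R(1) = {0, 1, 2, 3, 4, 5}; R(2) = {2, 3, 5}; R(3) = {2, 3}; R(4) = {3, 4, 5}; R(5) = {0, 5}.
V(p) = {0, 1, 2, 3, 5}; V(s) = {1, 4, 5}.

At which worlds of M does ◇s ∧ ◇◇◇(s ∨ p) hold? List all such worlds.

Recall that ◇ψ holds at a world iff ψ holds at some accessible world.
Let φ = ◇s ∧ ◇◇◇(s ∨ p). Evaluate φ at each world:
  0 (successors {0, 3, 4, 5}): φ is true.
  1 (successors {0, 1, 2, 3, 4, 5}): φ is true.
  2 (successors {2, 3, 5}): φ is true.
  3 (successors {2, 3}): φ is false.
  4 (successors {3, 4, 5}): φ is true.
  5 (successors {0, 5}): φ is true.
For instance, at 3:
  At 3: ◇s is false, ◇◇◇(s ∨ p) is true, so ◇s ∧ ◇◇◇(s ∨ p) is false.
    At 3: ◇s requires s at some successor in {2, 3}.
      At 2: s is false.
      At 3: s is false.
    So ◇s is false at 3.
    At 3: ◇◇◇(s ∨ p) requires ◇◇(s ∨ p) at some successor in {2, 3}.
      ◇◇(s ∨ p) holds at 2, so ◇◇◇(s ∨ p) is true at 3.
Satisfying worlds: {0, 1, 2, 4, 5}

0, 1, 2, 4, 5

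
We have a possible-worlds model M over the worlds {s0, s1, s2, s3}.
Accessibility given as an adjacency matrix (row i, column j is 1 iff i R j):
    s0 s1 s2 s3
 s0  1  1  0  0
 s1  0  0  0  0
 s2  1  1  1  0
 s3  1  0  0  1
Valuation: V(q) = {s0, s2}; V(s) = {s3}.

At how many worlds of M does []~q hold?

Let φ = []~q. Evaluate φ at each world:
  s0 (successors {s0, s1}): φ is false.
  s1 (successors ∅): φ is true.
  s2 (successors {s0, s1, s2}): φ is false.
  s3 (successors {s0, s3}): φ is false.
For instance, at s3:
  At s3: []~q requires ~q at every successor {s0, s3}.
    ~q fails at s0, so []~q is false at s3.
Satisfying worlds: {s1}

1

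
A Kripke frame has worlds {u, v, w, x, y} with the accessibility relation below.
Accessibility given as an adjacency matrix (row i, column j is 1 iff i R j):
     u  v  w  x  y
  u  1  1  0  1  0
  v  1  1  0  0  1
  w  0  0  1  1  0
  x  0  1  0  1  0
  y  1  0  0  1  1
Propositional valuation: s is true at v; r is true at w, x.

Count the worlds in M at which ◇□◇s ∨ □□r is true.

5

Recall that □ψ holds at a world iff ψ holds at every accessible world, and ◇ψ holds iff ψ holds at some accessible world.
Let φ = ◇□◇s ∨ □□r. Evaluate φ at each world:
  u (successors {u, v, x}): φ is true.
  v (successors {u, v, y}): φ is true.
  w (successors {w, x}): φ is true.
  x (successors {v, x}): φ is true.
  y (successors {u, x, y}): φ is true.
For instance, at x:
  At x: ◇□◇s is true, □□r is false, so ◇□◇s ∨ □□r is true.
    At x: ◇□◇s requires □◇s at some successor in {v, x}.
      □◇s holds at x, so ◇□◇s is true at x.
    At x: □□r requires □r at every successor {v, x}.
      □r fails at v, so □□r is false at x.
Satisfying worlds: {u, v, w, x, y}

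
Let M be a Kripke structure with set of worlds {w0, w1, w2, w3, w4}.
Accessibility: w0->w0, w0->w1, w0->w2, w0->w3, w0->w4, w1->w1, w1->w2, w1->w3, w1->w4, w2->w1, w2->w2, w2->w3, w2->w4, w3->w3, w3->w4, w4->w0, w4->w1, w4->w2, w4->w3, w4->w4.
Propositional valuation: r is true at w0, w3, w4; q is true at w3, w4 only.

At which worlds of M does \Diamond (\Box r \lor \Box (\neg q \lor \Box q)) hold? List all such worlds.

w0, w1, w2, w3, w4

Let φ = \Diamond (\Box r \lor \Box (\neg q \lor \Box q)). Evaluate φ at each world:
  w0 (successors {w0, w1, w2, w3, w4}): φ is true.
  w1 (successors {w1, w2, w3, w4}): φ is true.
  w2 (successors {w1, w2, w3, w4}): φ is true.
  w3 (successors {w3, w4}): φ is true.
  w4 (successors {w0, w1, w2, w3, w4}): φ is true.
For instance, at w3:
  At w3: \Diamond (\Box r \lor \Box (\neg q \lor \Box q)) requires \Box r \lor \Box (\neg q \lor \Box q) at some successor in {w3, w4}.
    \Box r \lor \Box (\neg q \lor \Box q) holds at w3, so \Diamond (\Box r \lor \Box (\neg q \lor \Box q)) is true at w3.
      At w3: \Box r is true, \Box (\neg q \lor \Box q) is false, so \Box r \lor \Box (\neg q \lor \Box q) is true.
Satisfying worlds: {w0, w1, w2, w3, w4}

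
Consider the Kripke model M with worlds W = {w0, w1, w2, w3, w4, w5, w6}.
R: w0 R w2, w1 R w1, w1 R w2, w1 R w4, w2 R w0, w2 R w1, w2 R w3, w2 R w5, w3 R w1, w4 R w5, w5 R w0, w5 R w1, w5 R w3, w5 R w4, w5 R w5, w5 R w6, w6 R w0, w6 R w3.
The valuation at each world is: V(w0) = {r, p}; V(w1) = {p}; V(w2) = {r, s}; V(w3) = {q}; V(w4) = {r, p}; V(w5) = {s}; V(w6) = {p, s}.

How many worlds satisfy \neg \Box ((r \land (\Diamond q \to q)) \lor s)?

5

Let φ = \neg \Box ((r \land (\Diamond q \to q)) \lor s). Evaluate φ at each world:
  w0 (successors {w2}): φ is false.
  w1 (successors {w1, w2, w4}): φ is true.
  w2 (successors {w0, w1, w3, w5}): φ is true.
  w3 (successors {w1}): φ is true.
  w4 (successors {w5}): φ is false.
  w5 (successors {w0, w1, w3, w4, w5, w6}): φ is true.
  w6 (successors {w0, w3}): φ is true.
For instance, at w2:
  At w2: \Box ((r \land (\Diamond q \to q)) \lor s) is false, so \neg \Box ((r \land (\Diamond q \to q)) \lor s) is true.
    At w2: \Box ((r \land (\Diamond q \to q)) \lor s) requires (r \land (\Diamond q \to q)) \lor s at every successor {w0, w1, w3, w5}.
      (r \land (\Diamond q \to q)) \lor s fails at w1, so \Box ((r \land (\Diamond q \to q)) \lor s) is false at w2.
Satisfying worlds: {w1, w2, w3, w5, w6}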